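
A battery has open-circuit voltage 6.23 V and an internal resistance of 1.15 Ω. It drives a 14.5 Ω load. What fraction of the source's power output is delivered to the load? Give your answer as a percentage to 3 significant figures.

92.7 %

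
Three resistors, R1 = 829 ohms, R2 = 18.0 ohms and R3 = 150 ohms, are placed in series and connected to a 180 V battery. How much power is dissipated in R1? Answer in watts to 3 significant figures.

Series elements share the same current, so find I first, then use P = I²R.
R_total = 829 + 18.0 + 150 = 997.0 Ω
I = V / R_total = 180 / 997.0 = 0.1805 A
P_R1 = I² × R1 = (0.1805)² × 829 = 27.02 W

27.0 W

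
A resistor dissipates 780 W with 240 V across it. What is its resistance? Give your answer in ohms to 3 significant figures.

Inverting the appropriate power form: R = V² / P.
R = (240)² / 780 = 73.85 Ω

73.8 Ω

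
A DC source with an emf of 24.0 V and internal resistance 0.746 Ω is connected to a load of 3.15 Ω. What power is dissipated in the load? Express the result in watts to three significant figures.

Load and internal resistance form a series loop — compute the loop current, then the load power via I²R.
I = ε / (r + R) = 24.0 / (0.746 + 3.15) = 6.160 A
P_load = I² R = (6.160)² × 3.15 = 119.5 W

120 W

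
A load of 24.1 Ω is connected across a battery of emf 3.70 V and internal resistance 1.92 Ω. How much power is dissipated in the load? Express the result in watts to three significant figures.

With r and R in series, I = ε/(r+R); the load dissipates I²R.
I = ε / (r + R) = 3.70 / (1.92 + 24.1) = 0.1422 A
P_load = I² R = (0.1422)² × 24.1 = 0.4873 W

0.487 W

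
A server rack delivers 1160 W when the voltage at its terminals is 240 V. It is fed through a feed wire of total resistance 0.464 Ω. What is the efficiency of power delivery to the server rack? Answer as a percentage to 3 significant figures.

99.1 %

I = P / V = 1160 / 240 = 4.833 A through the feed wire.
P_line = I² R_line = (4.833)² × 0.464 = 10.84 W
P_source = P_load + P_line = 1160 + 10.84 = 1171 W
η = P_load / P_source = 1160 / 1171 = 0.9907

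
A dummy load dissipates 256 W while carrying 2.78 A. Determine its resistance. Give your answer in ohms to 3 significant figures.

33.1 Ω

Rearranging the power relation for the two known quantities gives R = P / I².
R = 256 / (2.780)² = 33.12 Ω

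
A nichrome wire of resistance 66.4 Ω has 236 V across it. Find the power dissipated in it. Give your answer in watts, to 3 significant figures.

V and R are stated; P = V²/R avoids computing the current.
P = (236 V)² / 66.4 Ω = 838.8 W

839 W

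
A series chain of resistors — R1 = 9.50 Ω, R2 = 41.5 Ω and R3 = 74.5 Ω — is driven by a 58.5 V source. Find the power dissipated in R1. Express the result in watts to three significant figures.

In a series string the same current flows through every resistor — find that current, then P = I²R for the one we want.
R_total = 9.50 + 41.5 + 74.5 = 125.5 Ω
I = V / R_total = 58.5 / 125.5 = 0.4661 A
P_R1 = I² × R1 = (0.4661)² × 9.50 = 2.064 W

2.06 W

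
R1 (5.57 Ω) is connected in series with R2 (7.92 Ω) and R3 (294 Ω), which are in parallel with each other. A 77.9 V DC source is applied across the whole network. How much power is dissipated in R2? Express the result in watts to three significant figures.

Collapse R2‖R3 to a single equivalent, reducing the network to two series elements.
R_p = (7.92×294)/(7.92+294) = 7.712 Ω
R_total = 5.57 + 7.712 = 13.28 Ω
I = V / R_total = 77.9 / 13.28 = 5.865 A
Voltage across the parallel pair: V_p = I × R_p = 5.865 × 7.712 = 45.23 V
R2 is across V_p, so use P = V²/R for that branch.
P_R2 = (45.23)² / 7.92 = 258.3 W

258 W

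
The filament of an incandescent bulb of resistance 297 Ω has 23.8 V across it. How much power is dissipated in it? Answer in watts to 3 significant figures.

1.91 W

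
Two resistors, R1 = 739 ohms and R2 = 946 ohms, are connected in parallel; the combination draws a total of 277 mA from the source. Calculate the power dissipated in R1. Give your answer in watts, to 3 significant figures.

Only the total current is stated, so first find the parallel equivalent to get the voltage across the combination.
1/R_eq = 1/739 + 1/946 ⇒ R_eq = 414.9 Ω
V = I_total × R_eq = 0.2770 × 414.9 = 114.9 V
P_R1 = V² / R1 = (114.9)² / 739 = 17.87 W

17.9 W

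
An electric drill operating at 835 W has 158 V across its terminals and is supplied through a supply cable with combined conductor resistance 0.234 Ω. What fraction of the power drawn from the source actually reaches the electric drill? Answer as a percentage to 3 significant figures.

99.2 %

I = P / V = 835 / 158 = 5.285 A through the supply cable.
P_line = I² R_line = (5.285)² × 0.234 = 6.535 W
P_source = P_load + P_line = 835.0 + 6.535 = 841.5 W
η = P_load / P_source = 835.0 / 841.5 = 0.9922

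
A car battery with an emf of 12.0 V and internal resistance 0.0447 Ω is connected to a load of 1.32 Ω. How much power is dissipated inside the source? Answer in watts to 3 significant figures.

Internal loss is I²r, with I set by the total series resistance r+R.
I = ε / (r + R) = 12.0 / (0.0447 + 1.32) = 8.793 A
P_int = I² r = (8.793)² × 0.0447 = 3.456 W

3.46 W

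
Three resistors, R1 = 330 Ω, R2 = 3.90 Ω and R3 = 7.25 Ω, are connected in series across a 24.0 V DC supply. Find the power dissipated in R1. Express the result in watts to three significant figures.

The current is common to all series resistors; compute it, then apply P = I²R for the target.
R_total = 330 + 3.90 + 7.25 = 341.1 Ω
I = V / R_total = 24.0 / 341.1 = 0.07035 A
P_R1 = I² × R1 = (0.07035)² × 330 = 1.633 W

1.63 W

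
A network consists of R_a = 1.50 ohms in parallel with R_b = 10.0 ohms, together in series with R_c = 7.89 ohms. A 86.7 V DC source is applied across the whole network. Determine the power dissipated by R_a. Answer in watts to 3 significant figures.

101 W

Reduce the parallel combination to a single R_p; the circuit then becomes R_p in series with the remaining resistor.
R_p = (1.50×10.0)/(1.50+10.0) = 1.304 Ω
R_total = R_p + 7.89 = 1.304 + 7.89 = 9.194 Ω
I = V / R_total = 86.7 / 9.194 = 9.430 A
Voltage across the parallel pair: V_p = I × R_p = 9.430 × 1.304 = 12.30 V
R_a has V_p across it, so P = V_p²/R_a.
P_R_a = (12.30)² / 1.50 = 100.9 W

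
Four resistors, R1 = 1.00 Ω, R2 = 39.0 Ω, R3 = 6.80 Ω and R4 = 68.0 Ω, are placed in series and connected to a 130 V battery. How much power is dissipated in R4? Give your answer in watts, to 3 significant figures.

87.2 W

In a series string the same current flows through every resistor — find that current, then P = I²R for the one we want.
R_total = 1.00 + 39.0 + 6.80 + 68.0 = 114.8 Ω
I = V / R_total = 130 / 114.8 = 1.132 A
P_R4 = I² × R4 = (1.132)² × 68.0 = 87.20 W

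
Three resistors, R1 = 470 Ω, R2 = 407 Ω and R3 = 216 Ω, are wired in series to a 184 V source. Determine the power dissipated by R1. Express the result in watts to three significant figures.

Series elements share the same current, so find I first, then use P = I²R.
R_total = 470 + 407 + 216 = 1093 Ω
I = V / R_total = 184 / 1093 = 0.1683 A
P_R1 = I² × R1 = (0.1683)² × 470 = 13.32 W

13.3 W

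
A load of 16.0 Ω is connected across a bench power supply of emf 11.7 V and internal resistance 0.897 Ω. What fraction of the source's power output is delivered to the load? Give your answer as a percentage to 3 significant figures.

94.7 %

η = P_load/(P_load+P_int) = I²R/(I²R+I²r) = R/(R+r) — the I² cancels for series elements.
η = R / (R + r) = 16.0 / (16.0 + 0.897) = 0.9469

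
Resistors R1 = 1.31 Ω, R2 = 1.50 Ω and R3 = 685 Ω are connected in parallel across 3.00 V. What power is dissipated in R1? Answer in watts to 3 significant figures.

6.87 W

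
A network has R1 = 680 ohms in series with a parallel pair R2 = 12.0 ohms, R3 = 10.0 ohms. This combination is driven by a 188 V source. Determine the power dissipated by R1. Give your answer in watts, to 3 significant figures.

51.2 W

Collapse R2‖R3 to a single equivalent, reducing the network to two series elements.
R_p = (12.0×10.0)/(12.0+10.0) = 5.455 Ω
R_total = 680 + 5.455 = 685.5 Ω
I = V / R_total = 188 / 685.5 = 0.2743 A
The full supply current passes through R1: P = I²R.
P_R1 = (0.2743)² × 680 = 51.15 W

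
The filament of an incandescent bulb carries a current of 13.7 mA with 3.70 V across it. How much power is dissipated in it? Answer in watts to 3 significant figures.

V and I are known directly — P = V I, no intermediate step needed.
P = 3.70 V × 0.01370 A = 0.05069 W

0.0507 W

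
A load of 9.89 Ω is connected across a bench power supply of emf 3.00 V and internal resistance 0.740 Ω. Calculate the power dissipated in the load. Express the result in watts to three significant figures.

Find the circuit current first, then P = I²R for the load (series elements share I).
I = ε / (r + R) = 3.00 / (0.740 + 9.89) = 0.2822 A
P_load = I² R = (0.2822)² × 9.89 = 0.7877 W

0.788 W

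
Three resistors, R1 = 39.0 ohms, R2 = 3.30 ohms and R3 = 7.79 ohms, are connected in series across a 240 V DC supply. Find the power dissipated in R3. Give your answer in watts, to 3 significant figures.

In a series string the same current flows through every resistor — find that current, then P = I²R for the one we want.
R_total = 39.0 + 3.30 + 7.79 = 50.09 Ω
I = V / R_total = 240 / 50.09 = 4.791 A
P_R3 = I² × R3 = (4.791)² × 7.79 = 178.8 W

179 W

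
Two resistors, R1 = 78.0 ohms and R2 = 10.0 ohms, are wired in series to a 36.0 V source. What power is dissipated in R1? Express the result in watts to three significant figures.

13.1 W

Since the resistors are in series they all carry the loop current I = V/R_total; the power in any one is I²R.
R_total = 78.0 + 10.0 = 88.00 Ω
I = V / R_total = 36.0 / 88.00 = 0.4091 A
P_R1 = I² × R1 = (0.4091)² × 78.0 = 13.05 W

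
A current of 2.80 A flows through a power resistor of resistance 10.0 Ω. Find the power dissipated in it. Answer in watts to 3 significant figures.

The current through and the resistance of the element are both given; use P = I²R.
P = (2.800 A)² × 10.0 Ω = 78.40 W

78.4 W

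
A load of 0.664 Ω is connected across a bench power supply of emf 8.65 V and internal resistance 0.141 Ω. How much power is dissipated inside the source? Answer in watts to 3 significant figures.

16.3 W

The source's internal resistance is just another series element carrying I; its dissipation is I²r.
I = ε / (r + R) = 8.65 / (0.141 + 0.664) = 10.75 A
P_int = I² r = (10.75)² × 0.141 = 16.28 W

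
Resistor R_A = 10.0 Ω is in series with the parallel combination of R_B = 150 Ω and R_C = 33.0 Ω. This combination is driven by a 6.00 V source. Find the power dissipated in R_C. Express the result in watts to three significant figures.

Collapse R_B‖R_C to a single equivalent, reducing the network to two series elements.
R_p = (150×33.0)/(150+33.0) = 27.05 Ω
R_total = 10.0 + 27.05 = 37.05 Ω
I = V / R_total = 6.00 / 37.05 = 0.1619 A
Voltage across the parallel pair: V_p = I × R_p = 0.1619 × 27.05 = 4.381 V
R_C sees V_p directly, so P = V_p² / R_C.
P_R_C = (4.381)² / 33.0 = 0.5815 W

0.581 W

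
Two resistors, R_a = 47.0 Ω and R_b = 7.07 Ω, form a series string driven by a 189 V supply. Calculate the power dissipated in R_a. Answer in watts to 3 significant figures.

574 W

Since the resistors are in series they all carry the loop current I = V/R_total; the power in any one is I²R.
R_total = 47.0 + 7.07 = 54.07 Ω
I = V / R_total = 189 / 54.07 = 3.495 A
P_R_a = I² × R_a = (3.495)² × 47.0 = 574.3 W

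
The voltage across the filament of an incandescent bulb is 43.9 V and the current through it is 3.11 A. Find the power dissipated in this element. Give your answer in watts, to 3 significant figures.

Since both terminal voltage and current are stated, P = V I gives the power in one step.
P = 43.9 V × 3.110 A = 136.5 W

137 W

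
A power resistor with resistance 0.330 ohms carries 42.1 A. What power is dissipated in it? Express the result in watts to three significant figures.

585 W

Current and resistance are given, so P = I²R is the direct form.
P = (42.10 A)² × 0.330 Ω = 584.9 W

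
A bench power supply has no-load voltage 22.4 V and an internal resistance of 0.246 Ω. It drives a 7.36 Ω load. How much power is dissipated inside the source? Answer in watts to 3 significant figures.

Internal loss is I²r, with I set by the total series resistance r+R.
I = ε / (r + R) = 22.4 / (0.246 + 7.36) = 2.945 A
P_int = I² r = (2.945)² × 0.246 = 2.134 W

2.13 W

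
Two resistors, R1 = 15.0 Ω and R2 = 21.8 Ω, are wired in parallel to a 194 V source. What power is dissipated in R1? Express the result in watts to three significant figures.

Parallel branches share the same voltage; P = V²/R gives the branch power in one step.
P_R1 = V² / R1 = (194)² / 15.0 Ω = 2509 W

2510 W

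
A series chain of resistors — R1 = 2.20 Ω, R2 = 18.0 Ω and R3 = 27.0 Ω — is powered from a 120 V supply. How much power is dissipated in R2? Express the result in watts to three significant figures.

In a series string the same current flows through every resistor — find that current, then P = I²R for the one we want.
R_total = 2.20 + 18.0 + 27.0 = 47.20 Ω
I = V / R_total = 120 / 47.20 = 2.542 A
P_R2 = I² × R2 = (2.542)² × 18.0 = 116.3 W

116 W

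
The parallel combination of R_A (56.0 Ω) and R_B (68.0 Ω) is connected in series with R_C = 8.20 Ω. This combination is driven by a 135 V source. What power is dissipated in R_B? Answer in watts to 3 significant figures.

167 W

Collapse the R_A‖R_B pair into one equivalent R_p; then R_p and R_C form a series string.
R_p = (56.0×68.0)/(56.0+68.0) = 30.71 Ω
R_total = R_p + 8.20 = 30.71 + 8.20 = 38.91 Ω
I = V / R_total = 135 / 38.91 = 3.470 A
Voltage across the parallel pair: V_p = I × R_p = 3.470 × 30.71 = 106.5 V
R_B has V_p across it, so P = V_p²/R_B.
P_R_B = (106.5)² / 68.0 = 167.0 W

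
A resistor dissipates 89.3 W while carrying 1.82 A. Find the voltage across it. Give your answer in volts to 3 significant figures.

49.1 V

From P = V I = I²R = V²/R, with the two given quantities we get V = P / I.
V = 89.3 / 1.820 = 49.07 V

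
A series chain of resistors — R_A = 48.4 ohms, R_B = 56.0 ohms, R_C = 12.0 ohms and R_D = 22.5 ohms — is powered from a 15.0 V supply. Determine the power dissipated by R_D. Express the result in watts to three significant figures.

0.262 W

Since the resistors are in series they all carry the loop current I = V/R_total; the power in any one is I²R.
R_total = 48.4 + 56.0 + 12.0 + 22.5 = 138.9 Ω
I = V / R_total = 15.0 / 138.9 = 0.1080 A
P_R_D = I² × R_D = (0.1080)² × 22.5 = 0.2624 W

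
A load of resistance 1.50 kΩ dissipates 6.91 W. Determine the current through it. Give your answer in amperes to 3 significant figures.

0.0679 A

From P = V I = I²R = V²/R, with the two given quantities we get I = √(P / R).
I = √(6.91 / 1500) = 0.06787 A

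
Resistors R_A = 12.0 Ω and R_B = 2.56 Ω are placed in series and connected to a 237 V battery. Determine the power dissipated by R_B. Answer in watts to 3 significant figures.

678 W

Since the resistors are in series they all carry the loop current I = V/R_total; the power in any one is I²R.
R_total = 12.0 + 2.56 = 14.56 Ω
I = V / R_total = 237 / 14.56 = 16.28 A
P_R_B = I² × R_B = (16.28)² × 2.56 = 678.3 W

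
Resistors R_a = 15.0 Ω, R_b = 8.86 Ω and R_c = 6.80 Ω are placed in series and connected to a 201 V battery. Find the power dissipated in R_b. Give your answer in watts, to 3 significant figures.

Series elements share the same current, so find I first, then use P = I²R.
R_total = 15.0 + 8.86 + 6.80 = 30.66 Ω
I = V / R_total = 201 / 30.66 = 6.556 A
P_R_b = I² × R_b = (6.556)² × 8.86 = 380.8 W

381 W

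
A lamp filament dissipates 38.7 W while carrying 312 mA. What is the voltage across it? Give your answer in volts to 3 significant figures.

Inverting the appropriate power form: V = P / I.
V = 38.7 / 0.3120 = 124.0 V

124 V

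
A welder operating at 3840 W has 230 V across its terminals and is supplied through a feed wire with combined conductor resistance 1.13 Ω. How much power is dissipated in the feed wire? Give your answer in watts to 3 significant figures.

315 W

Line loss is just I²R for the cable — we know both I and R_line directly.
I = P / V = 3840 / 230 = 16.70 A through the feed wire.
P_line = I² R_line = (16.70)² × 1.13 = 315.0 W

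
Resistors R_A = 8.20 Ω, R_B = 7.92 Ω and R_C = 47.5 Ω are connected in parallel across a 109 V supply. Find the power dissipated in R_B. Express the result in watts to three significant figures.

Each parallel branch sees the full supply voltage, so P = V²/R applies directly to the target branch.
P_R_B = V² / R_B = (109)² / 7.92 Ω = 1500 W

1500 W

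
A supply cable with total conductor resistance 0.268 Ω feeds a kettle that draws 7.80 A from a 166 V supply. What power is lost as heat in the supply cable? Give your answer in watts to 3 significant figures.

16.3 W

Only the current and the line resistance are needed for the I²R loss.
The supply cable carries the full 7.80 A.
P_line = I² R_line = (7.800)² × 0.268 = 16.31 W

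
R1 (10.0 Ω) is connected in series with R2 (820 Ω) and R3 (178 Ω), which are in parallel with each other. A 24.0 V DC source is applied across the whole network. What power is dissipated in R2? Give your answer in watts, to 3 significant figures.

0.615 W

First combine the parallel branches into one equivalent R_p, then R1 + R_p is a series pair.
R_p = (820×178)/(820+178) = 146.3 Ω
R_total = 10.0 + 146.3 = 156.3 Ω
I = V / R_total = 24.0 / 156.3 = 0.1536 A
Voltage across the parallel pair: V_p = I × R_p = 0.1536 × 146.3 = 22.46 V
With V_p across R2, its power is V_p²/R2.
P_R2 = (22.46)² / 820 = 0.6154 W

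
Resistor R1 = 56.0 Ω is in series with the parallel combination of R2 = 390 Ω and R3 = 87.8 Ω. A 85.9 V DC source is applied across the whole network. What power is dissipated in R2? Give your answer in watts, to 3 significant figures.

5.96 W

First combine the parallel branches into one equivalent R_p, then R1 + R_p is a series pair.
R_p = (390×87.8)/(390+87.8) = 71.67 Ω
R_total = 56.0 + 71.67 = 127.7 Ω
I = V / R_total = 85.9 / 127.7 = 0.6728 A
Voltage across the parallel pair: V_p = I × R_p = 0.6728 × 71.67 = 48.22 V
R2 sees V_p directly, so P = V_p² / R2.
P_R2 = (48.22)² / 390 = 5.962 W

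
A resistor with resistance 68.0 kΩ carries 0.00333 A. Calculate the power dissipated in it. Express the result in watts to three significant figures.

0.754 W

Current and resistance are given, so P = I²R is the direct form.
P = (0.003330 A)² × 68000 Ω = 0.7540 W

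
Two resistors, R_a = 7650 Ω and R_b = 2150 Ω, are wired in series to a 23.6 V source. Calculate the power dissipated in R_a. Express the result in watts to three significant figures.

0.0444 W

The current is common to all series resistors; compute it, then apply P = I²R for the target.
R_total = 7650 + 2150 = 9800 Ω
I = V / R_total = 23.6 / 9800 = 0.002408 A
P_R_a = I² × R_a = (0.002408)² × 7650 = 0.04436 W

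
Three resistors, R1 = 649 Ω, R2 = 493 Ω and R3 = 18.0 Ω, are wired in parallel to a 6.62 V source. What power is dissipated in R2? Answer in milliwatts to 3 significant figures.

Parallel branches share the same voltage; P = V²/R gives the branch power in one step.
P_R2 = V² / R2 = (6.62)² / 493 Ω = 0.08889 W

88.9 mW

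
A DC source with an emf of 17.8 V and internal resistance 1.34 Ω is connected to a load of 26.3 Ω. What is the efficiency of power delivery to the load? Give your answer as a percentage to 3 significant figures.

95.2 %

η = P_load/(P_load+P_int) = I²R/(I²R+I²r) = R/(R+r) — the I² cancels for series elements.
η = R / (R + r) = 26.3 / (26.3 + 1.34) = 0.9515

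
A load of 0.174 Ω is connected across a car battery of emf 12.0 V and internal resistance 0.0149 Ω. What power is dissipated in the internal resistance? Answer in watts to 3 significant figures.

r is in series with the load, so it carries the full circuit current — the loss in it is I²r.
I = ε / (r + R) = 12.0 / (0.0149 + 0.174) = 63.53 A
P_int = I² r = (63.53)² × 0.0149 = 60.13 W

60.1 W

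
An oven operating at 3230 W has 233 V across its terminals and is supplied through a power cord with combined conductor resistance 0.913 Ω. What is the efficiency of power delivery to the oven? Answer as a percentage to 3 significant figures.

94.8 %

I = P / V = 3230 / 233 = 13.86 A through the power cord.
P_line = I² R_line = (13.86)² × 0.913 = 175.5 W
P_source = P_load + P_line = 3230 + 175.5 = 3405 W
η = P_load / P_source = 3230 / 3405 = 0.9485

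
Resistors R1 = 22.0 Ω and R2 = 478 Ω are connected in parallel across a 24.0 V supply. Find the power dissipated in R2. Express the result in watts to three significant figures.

The supply voltage appears across each parallel branch — just use P = V²/R2.
P_R2 = V² / R2 = (24.0)² / 478 Ω = 1.205 W

1.21 W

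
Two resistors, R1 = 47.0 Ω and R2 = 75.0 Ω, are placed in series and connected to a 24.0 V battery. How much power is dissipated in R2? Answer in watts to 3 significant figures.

Since the resistors are in series they all carry the loop current I = V/R_total; the power in any one is I²R.
R_total = 47.0 + 75.0 = 122.0 Ω
I = V / R_total = 24.0 / 122.0 = 0.1967 A
P_R2 = I² × R2 = (0.1967)² × 75.0 = 2.902 W

2.90 W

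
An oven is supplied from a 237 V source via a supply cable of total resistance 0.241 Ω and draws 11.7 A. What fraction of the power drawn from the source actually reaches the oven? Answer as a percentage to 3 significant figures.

The supply cable carries the full 11.7 A.
P_line = I² R_line = (11.70)² × 0.241 = 32.99 W
P_source = V I = 237 × 11.70 = 2773 W; P_load = 2740 W
η = P_load / P_source = 2740 / 2773 = 0.9881

98.8 %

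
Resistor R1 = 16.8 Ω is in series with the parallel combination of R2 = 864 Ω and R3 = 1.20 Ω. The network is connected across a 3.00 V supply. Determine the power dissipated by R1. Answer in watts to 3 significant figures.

Reduce the parallel pair to R_p first; the network is then a simple series string.
R_p = (864×1.20)/(864+1.20) = 1.198 Ω
R_total = 16.8 + 1.198 = 18.00 Ω
I = V / R_total = 3.00 / 18.00 = 0.1667 A
R1 carries the full series current, so P = I²R.
P_R1 = (0.1667)² × 16.8 = 0.4668 W

0.467 W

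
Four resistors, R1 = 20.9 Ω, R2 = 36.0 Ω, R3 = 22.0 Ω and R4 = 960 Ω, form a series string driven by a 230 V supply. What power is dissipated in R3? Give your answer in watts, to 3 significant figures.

1.08 W

Since the resistors are in series they all carry the loop current I = V/R_total; the power in any one is I²R.
R_total = 20.9 + 36.0 + 22.0 + 960 = 1039 Ω
I = V / R_total = 230 / 1039 = 0.2214 A
P_R3 = I² × R3 = (0.2214)² × 22.0 = 1.078 W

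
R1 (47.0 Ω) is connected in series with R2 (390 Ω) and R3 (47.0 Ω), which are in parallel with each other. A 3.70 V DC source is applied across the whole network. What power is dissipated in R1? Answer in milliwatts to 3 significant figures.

81.3 mW

Replace R2 and R3 with their parallel equivalent so the circuit becomes R1 in series with R_p.
R_p = (390×47.0)/(390+47.0) = 41.95 Ω
R_total = 47.0 + 41.95 = 88.95 Ω
I = V / R_total = 3.70 / 88.95 = 0.04160 A
The full supply current passes through R1: P = I²R.
P_R1 = (0.04160)² × 47.0 = 0.08133 W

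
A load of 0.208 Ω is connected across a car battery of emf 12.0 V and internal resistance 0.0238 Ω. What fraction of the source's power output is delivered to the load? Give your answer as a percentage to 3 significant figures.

89.7 %

η = P_load/(P_load+P_int) = I²R/(I²R+I²r) = R/(R+r) — the I² cancels for series elements.
η = R / (R + r) = 0.208 / (0.208 + 0.0238) = 0.8973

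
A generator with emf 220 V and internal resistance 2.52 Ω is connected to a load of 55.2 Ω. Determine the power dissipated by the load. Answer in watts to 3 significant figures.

802 W

Find the circuit current first, then P = I²R for the load (series elements share I).
I = ε / (r + R) = 220 / (2.52 + 55.2) = 3.812 A
P_load = I² R = (3.812)² × 55.2 = 801.9 W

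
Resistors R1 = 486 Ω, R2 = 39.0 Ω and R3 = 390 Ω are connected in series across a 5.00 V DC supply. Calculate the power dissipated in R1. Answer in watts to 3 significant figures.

0.0145 W

Series elements share the same current, so find I first, then use P = I²R.
R_total = 486 + 39.0 + 390 = 915.0 Ω
I = V / R_total = 5.00 / 915.0 = 0.005464 A
P_R1 = I² × R1 = (0.005464)² × 486 = 0.01451 W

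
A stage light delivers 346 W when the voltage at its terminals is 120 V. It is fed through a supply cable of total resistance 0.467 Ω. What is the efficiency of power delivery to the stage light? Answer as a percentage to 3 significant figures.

98.9 %

I = P / V = 346 / 120 = 2.883 A through the supply cable.
P_line = I² R_line = (2.883)² × 0.467 = 3.882 W
P_source = P_load + P_line = 346.0 + 3.882 = 349.9 W
η = P_load / P_source = 346.0 / 349.9 = 0.9889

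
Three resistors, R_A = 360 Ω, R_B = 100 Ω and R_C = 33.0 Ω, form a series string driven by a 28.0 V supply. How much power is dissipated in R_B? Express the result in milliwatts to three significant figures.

Series elements share the same current, so find I first, then use P = I²R.
R_total = 360 + 100 + 33.0 = 493.0 Ω
I = V / R_total = 28.0 / 493.0 = 0.05680 A
P_R_B = I² × R_B = (0.05680)² × 100 = 0.3226 W

323 mW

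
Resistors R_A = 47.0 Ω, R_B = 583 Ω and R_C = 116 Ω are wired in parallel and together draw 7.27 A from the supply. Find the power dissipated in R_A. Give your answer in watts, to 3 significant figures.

We need the common branch voltage; get it from I_total × R_eq, then P = V²/R for the branch.
1/R_eq = 1/47.0 + 1/583 + 1/116 ⇒ R_eq = 31.63 Ω
V = I_total × R_eq = 7.270 × 31.63 = 230.0 V
P_R_A = V² / R_A = (230.0)² / 47.0 = 1125 W

1130 W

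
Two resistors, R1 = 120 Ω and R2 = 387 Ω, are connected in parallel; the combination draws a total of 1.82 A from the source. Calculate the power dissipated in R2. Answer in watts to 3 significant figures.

The branches share the same voltage, but only the total current is given — find V from the equivalent resistance first.
1/R_eq = 1/120 + 1/387 ⇒ R_eq = 91.60 Ω
V = I_total × R_eq = 1.820 × 91.60 = 166.7 V
P_R2 = V² / R2 = (166.7)² / 387 = 71.81 W

71.8 W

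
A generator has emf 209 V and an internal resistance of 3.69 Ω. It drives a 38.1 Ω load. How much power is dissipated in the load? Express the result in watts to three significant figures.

953 W

The internal resistance and the load are in series, so the same I flows through both; get I from ε/(r+R), then I²R for the load.
I = ε / (r + R) = 209 / (3.69 + 38.1) = 5.001 A
P_load = I² R = (5.001)² × 38.1 = 953.0 W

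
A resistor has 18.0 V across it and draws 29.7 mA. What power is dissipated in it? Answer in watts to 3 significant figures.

0.535 W

Since both terminal voltage and current are stated, P = V I gives the power in one step.
P = 18.0 V × 0.02970 A = 0.5346 W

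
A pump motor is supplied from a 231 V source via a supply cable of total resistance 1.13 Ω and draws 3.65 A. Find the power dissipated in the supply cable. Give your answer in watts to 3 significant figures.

Line loss is just I²R for the cable — we know both I and R_line directly.
The supply cable carries the full 3.65 A.
P_line = I² R_line = (3.650)² × 1.13 = 15.05 W

15.1 W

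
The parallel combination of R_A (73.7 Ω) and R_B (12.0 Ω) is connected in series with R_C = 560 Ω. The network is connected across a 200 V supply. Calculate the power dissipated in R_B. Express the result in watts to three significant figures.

1.09 W

Reduce the parallel combination to a single R_p; the circuit then becomes R_p in series with the remaining resistor.
R_p = (73.7×12.0)/(73.7+12.0) = 10.32 Ω
R_total = R_p + 560 = 10.32 + 560 = 570.3 Ω
I = V / R_total = 200 / 570.3 = 0.3507 A
Voltage across the parallel pair: V_p = I × R_p = 0.3507 × 10.32 = 3.619 V
R_B has V_p across it, so P = V_p²/R_B.
P_R_B = (3.619)² / 12.0 = 1.091 W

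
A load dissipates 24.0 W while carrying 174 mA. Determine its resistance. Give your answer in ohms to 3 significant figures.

Rearranging the power relation for the two known quantities gives R = P / I².
R = 24.0 / (0.1740)² = 792.7 Ω

793 Ω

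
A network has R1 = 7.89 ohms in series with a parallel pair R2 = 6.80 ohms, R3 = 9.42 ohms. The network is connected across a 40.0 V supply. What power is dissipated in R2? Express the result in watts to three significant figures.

26.2 W

First combine the parallel branches into one equivalent R_p, then R1 + R_p is a series pair.
R_p = (6.80×9.42)/(6.80+9.42) = 3.949 Ω
R_total = 7.89 + 3.949 = 11.84 Ω
I = V / R_total = 40.0 / 11.84 = 3.379 A
Voltage across the parallel pair: V_p = I × R_p = 3.379 × 3.949 = 13.34 V
With V_p across R2, its power is V_p²/R2.
P_R2 = (13.34)² / 6.80 = 26.18 W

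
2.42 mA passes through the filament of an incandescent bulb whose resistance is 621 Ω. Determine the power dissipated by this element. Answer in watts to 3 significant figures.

0.00364 W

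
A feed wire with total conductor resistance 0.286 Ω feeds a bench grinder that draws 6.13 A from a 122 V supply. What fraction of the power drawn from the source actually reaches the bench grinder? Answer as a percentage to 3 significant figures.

The feed wire carries the full 6.13 A.
P_line = I² R_line = (6.130)² × 0.286 = 10.75 W
P_source = V I = 122 × 6.130 = 747.9 W; P_load = 737.1 W
η = P_load / P_source = 737.1 / 747.9 = 0.9856

98.6 %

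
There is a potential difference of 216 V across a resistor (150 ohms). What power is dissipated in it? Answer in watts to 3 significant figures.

With V across and R both known, P = V²/R gives the dissipation directly.
P = (216 V)² / 150 Ω = 311.0 W

311 W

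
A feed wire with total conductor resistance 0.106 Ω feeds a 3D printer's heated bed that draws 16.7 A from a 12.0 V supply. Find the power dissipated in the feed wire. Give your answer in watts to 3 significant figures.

Line loss is just I²R for the cable — we know both I and R_line directly.
The feed wire carries the full 16.7 A.
P_line = I² R_line = (16.70)² × 0.106 = 29.56 W

29.6 W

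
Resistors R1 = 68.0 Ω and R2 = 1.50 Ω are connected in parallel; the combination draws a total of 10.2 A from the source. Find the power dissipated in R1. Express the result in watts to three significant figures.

3.30 W

The branches share the same voltage, but only the total current is given — find V from the equivalent resistance first.
1/R_eq = 1/68.0 + 1/1.50 ⇒ R_eq = 1.468 Ω
V = I_total × R_eq = 10.20 × 1.468 = 14.97 V
P_R1 = V² / R1 = (14.97)² / 68.0 = 3.296 W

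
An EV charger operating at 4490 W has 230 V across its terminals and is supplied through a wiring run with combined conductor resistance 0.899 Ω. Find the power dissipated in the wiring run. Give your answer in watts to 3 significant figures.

Only the current and the line resistance are needed for the I²R loss.
I = P / V = 4490 / 230 = 19.52 A through the wiring run.
P_line = I² R_line = (19.52)² × 0.899 = 342.6 W

343 W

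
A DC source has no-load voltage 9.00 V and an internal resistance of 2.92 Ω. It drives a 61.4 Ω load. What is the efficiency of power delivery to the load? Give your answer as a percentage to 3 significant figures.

η = P_load/(P_load+P_int) = I²R/(I²R+I²r) = R/(R+r) — the I² cancels for series elements.
η = R / (R + r) = 61.4 / (61.4 + 2.92) = 0.9546

95.5 %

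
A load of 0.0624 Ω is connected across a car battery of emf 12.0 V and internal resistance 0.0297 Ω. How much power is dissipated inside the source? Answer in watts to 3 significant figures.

The internal resistance carries the same current as the load; P_int = I²r.
I = ε / (r + R) = 12.0 / (0.0297 + 0.0624) = 130.3 A
P_int = I² r = (130.3)² × 0.0297 = 504.2 W

504 W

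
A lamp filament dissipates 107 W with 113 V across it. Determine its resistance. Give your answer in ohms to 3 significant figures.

The two known quantities fix the third via R = V² / P.
R = (113)² / 107 = 119.3 Ω

119 Ω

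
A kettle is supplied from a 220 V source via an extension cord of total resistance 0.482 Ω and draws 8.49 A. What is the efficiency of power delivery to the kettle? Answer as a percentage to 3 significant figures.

The extension cord carries the full 8.49 A.
P_line = I² R_line = (8.490)² × 0.482 = 34.74 W
P_source = V I = 220 × 8.490 = 1868 W; P_load = 1833 W
η = P_load / P_source = 1833 / 1868 = 0.9814

98.1 %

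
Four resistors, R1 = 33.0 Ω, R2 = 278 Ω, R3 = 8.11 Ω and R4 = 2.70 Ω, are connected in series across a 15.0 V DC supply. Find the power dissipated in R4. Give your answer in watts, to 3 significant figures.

0.00587 W

Series elements share the same current, so find I first, then use P = I²R.
R_total = 33.0 + 278 + 8.11 + 2.70 = 321.8 Ω
I = V / R_total = 15.0 / 321.8 = 0.04661 A
P_R4 = I² × R4 = (0.04661)² × 2.70 = 0.005866 W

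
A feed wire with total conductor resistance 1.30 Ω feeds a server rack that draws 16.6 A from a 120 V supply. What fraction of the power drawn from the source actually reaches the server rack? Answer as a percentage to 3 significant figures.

82.0 %

The feed wire carries the full 16.6 A.
P_line = I² R_line = (16.60)² × 1.30 = 358.2 W
P_source = V I = 120 × 16.60 = 1992 W; P_load = 1634 W
η = P_load / P_source = 1634 / 1992 = 0.8202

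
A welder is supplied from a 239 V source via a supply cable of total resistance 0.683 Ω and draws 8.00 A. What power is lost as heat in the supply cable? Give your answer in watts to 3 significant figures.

Only the current and the line resistance are needed for the I²R loss.
The supply cable carries the full 8.00 A.
P_line = I² R_line = (8.000)² × 0.683 = 43.71 W

43.7 W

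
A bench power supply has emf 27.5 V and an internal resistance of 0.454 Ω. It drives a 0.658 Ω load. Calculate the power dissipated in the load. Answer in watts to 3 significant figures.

The internal resistance and the load are in series, so the same I flows through both; get I from ε/(r+R), then I²R for the load.
I = ε / (r + R) = 27.5 / (0.454 + 0.658) = 24.73 A
P_load = I² R = (24.73)² × 0.658 = 402.4 W

402 W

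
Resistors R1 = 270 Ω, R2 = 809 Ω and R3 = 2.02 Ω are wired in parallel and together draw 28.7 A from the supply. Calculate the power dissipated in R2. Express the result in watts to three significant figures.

4.07 W

The branches share the same voltage, but only the total current is given — find V from the equivalent resistance first.
1/R_eq = 1/270 + 1/809 + 1/2.02 ⇒ R_eq = 2.000 Ω
V = I_total × R_eq = 28.70 × 2.000 = 57.40 V
P_R2 = V² / R2 = (57.40)² / 809 = 4.073 W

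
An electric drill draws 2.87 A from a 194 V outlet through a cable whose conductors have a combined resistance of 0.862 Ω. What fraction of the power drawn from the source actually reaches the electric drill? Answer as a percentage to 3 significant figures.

The cable carries the full 2.87 A.
P_line = I² R_line = (2.870)² × 0.862 = 7.100 W
P_source = V I = 194 × 2.870 = 556.8 W; P_load = 549.7 W
η = P_load / P_source = 549.7 / 556.8 = 0.9872

98.7 %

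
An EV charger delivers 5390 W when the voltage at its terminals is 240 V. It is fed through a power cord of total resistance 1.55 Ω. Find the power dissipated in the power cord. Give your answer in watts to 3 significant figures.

782 W

The power cord is a series resistance carrying the load current; its dissipation is I²R_line.
I = P / V = 5390 / 240 = 22.46 A through the power cord.
P_line = I² R_line = (22.46)² × 1.55 = 781.8 W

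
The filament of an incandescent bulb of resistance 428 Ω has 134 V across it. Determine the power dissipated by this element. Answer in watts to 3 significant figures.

42.0 W

Voltage and resistance are given, so P = V²/R is the one-step route.
P = (134 V)² / 428 Ω = 41.95 W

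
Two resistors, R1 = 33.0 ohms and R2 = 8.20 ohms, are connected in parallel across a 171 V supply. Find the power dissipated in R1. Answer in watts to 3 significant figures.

886 W

Every branch has 171 V across it, so for R1 the power is simply V²/R.
P_R1 = V² / R1 = (171)² / 33.0 Ω = 886.1 W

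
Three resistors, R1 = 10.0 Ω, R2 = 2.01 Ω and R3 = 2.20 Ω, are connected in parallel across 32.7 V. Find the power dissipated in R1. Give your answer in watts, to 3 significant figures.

Each parallel branch sees the full supply voltage, so P = V²/R applies directly to the target branch.
P_R1 = V² / R1 = (32.7)² / 10.0 Ω = 106.9 W

107 W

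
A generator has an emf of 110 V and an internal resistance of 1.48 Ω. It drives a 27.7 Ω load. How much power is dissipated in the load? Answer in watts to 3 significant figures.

394 W

The internal resistance and the load are in series, so the same I flows through both; get I from ε/(r+R), then I²R for the load.
I = ε / (r + R) = 110 / (1.48 + 27.7) = 3.770 A
P_load = I² R = (3.770)² × 27.7 = 393.6 W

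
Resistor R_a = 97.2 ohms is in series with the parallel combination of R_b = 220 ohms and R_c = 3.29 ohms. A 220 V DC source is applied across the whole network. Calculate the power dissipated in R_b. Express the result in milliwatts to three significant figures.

Collapse R_b‖R_c to a single equivalent, reducing the network to two series elements.
R_p = (220×3.29)/(220+3.29) = 3.242 Ω
R_total = 97.2 + 3.242 = 100.4 Ω
I = V / R_total = 220 / 100.4 = 2.190 A
Voltage across the parallel pair: V_p = I × R_p = 2.190 × 3.242 = 7.100 V
R_b is across V_p, so use P = V²/R for that branch.
P_R_b = (7.100)² / 220 = 0.2291 W

229 mW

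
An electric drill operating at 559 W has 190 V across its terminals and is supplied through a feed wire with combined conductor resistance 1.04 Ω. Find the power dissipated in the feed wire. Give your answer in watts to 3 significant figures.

The feed wire and load are in series, so the same current flows in both; the loss is I²R_line.
I = P / V = 559 / 190 = 2.942 A through the feed wire.
P_line = I² R_line = (2.942)² × 1.04 = 9.002 W

9.00 W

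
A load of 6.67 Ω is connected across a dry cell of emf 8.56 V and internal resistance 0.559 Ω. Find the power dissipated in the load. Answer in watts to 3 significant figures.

9.35 W

The internal resistance and the load are in series, so the same I flows through both; get I from ε/(r+R), then I²R for the load.
I = ε / (r + R) = 8.56 / (0.559 + 6.67) = 1.184 A
P_load = I² R = (1.184)² × 6.67 = 9.352 W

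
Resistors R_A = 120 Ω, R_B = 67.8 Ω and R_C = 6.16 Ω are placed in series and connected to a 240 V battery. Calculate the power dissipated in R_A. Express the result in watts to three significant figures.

In a series string the same current flows through every resistor — find that current, then P = I²R for the one we want.
R_total = 120 + 67.8 + 6.16 = 194.0 Ω
I = V / R_total = 240 / 194.0 = 1.237 A
P_R_A = I² × R_A = (1.237)² × 120 = 183.7 W

184 W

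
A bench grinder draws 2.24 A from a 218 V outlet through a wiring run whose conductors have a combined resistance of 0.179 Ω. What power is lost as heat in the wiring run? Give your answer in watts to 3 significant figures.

Line loss is just I²R for the cable — we know both I and R_line directly.
The wiring run carries the full 2.24 A.
P_line = I² R_line = (2.240)² × 0.179 = 0.8982 W

0.898 W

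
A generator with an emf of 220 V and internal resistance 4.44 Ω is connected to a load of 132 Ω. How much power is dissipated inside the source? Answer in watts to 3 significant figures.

11.5 W

The internal resistance carries the same current as the load; P_int = I²r.
I = ε / (r + R) = 220 / (4.44 + 132) = 1.612 A
P_int = I² r = (1.612)² × 4.44 = 11.54 W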